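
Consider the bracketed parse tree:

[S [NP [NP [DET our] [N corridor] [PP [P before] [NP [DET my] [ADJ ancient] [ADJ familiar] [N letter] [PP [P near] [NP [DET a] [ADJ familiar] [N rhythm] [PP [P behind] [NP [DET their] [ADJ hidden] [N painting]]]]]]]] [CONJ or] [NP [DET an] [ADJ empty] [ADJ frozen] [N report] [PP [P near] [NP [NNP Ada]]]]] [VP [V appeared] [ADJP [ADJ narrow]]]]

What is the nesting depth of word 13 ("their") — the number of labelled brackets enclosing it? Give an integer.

The word sits inside DET, which is inside NP, inside PP, inside NP, inside PP, inside NP, inside PP, inside NP, inside NP, inside S — 10 brackets in all.

10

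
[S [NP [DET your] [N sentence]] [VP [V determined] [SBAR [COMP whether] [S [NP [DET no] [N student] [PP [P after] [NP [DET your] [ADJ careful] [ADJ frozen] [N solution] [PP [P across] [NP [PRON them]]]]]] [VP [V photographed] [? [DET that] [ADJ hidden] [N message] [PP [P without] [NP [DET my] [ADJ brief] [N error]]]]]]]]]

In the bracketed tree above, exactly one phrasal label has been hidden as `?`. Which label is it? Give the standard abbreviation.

The `?` node immediately contains: DET 'that', ADJ 'hidden', N 'message', PP. That is the internal structure of a noun phrase, so the label is NP.

NP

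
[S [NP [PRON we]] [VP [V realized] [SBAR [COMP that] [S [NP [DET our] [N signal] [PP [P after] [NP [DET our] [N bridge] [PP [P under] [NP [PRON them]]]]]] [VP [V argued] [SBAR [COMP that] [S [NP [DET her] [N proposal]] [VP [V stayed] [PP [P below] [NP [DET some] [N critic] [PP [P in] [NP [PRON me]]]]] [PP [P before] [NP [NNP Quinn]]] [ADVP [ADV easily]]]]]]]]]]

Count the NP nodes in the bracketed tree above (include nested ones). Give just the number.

The NP constituents are: [NP we]; [NP our signal after our bridge under them]; [NP our bridge under them]; [NP them]; [NP her proposal]; [NP some critic in me] …. Total: 8.

8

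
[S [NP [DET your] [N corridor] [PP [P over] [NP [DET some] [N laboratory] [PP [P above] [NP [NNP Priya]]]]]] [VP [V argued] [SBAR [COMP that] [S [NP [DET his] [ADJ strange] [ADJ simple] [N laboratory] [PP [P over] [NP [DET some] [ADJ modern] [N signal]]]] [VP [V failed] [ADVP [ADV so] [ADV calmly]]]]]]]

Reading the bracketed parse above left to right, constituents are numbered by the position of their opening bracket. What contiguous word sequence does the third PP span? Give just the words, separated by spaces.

over some modern signal

In left-to-right order the PP constituents are "over some laboratory above Priya"; "above Priya"; "over some modern signal". Number 3 is "over some modern signal".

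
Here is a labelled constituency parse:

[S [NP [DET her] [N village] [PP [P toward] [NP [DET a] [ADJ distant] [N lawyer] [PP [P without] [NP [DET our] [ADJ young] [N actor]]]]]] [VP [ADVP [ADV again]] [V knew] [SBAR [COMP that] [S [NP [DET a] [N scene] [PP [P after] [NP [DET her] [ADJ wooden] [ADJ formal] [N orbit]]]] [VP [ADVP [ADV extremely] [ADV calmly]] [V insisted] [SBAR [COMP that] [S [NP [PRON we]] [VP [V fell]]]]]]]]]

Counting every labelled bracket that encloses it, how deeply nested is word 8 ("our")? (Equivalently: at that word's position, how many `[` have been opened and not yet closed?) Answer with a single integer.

7

The word sits inside DET, which is inside NP, inside PP, inside NP, inside PP, inside NP, inside S — 7 brackets in all.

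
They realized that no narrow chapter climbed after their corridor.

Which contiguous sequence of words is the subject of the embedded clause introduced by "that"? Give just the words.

The subject of the embedded clause introduced by "that" is the NP immediately before the verb "climbed": "no narrow chapter".

no narrow chapter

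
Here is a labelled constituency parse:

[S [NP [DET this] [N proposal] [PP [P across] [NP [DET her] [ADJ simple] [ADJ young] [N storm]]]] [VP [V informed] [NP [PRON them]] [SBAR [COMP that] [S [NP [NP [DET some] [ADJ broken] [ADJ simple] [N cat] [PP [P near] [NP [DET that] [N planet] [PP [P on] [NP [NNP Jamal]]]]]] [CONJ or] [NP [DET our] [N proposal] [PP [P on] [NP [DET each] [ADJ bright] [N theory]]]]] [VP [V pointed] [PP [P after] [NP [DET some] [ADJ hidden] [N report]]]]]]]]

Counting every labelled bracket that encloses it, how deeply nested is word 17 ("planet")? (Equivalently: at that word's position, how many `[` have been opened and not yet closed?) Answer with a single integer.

9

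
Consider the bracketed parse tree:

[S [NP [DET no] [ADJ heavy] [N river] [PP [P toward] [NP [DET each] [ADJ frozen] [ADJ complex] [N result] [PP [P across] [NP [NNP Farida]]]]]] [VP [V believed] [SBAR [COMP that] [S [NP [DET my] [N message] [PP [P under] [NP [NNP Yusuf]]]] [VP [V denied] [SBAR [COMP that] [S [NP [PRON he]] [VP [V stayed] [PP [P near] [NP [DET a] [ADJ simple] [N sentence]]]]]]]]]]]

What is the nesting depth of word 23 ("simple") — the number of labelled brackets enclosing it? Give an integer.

Path from the root down to the word: S → VP → SBAR → S → VP → SBAR → S → VP → PP → NP → ADJ. That is 11 enclosing brackets.

11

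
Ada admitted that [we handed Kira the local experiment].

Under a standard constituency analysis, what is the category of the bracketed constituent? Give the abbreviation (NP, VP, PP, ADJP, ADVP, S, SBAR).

The bracketed span "we handed Kira the local experiment" is headed by "handed", making it a clause (S).

S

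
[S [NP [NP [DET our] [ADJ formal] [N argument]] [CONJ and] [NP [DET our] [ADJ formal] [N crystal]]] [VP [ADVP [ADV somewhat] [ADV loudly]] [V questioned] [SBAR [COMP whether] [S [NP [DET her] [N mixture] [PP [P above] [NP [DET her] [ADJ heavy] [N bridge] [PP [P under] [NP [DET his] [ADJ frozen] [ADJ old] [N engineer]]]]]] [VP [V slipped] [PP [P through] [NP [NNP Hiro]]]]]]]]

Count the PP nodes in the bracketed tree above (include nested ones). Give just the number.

3

The PP constituents are: [PP above her heavy bridge under his frozen old engineer]; [PP under his frozen old engineer]; [PP through Hiro]. Total: 3.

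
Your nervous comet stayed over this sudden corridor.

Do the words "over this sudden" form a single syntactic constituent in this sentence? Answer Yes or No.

No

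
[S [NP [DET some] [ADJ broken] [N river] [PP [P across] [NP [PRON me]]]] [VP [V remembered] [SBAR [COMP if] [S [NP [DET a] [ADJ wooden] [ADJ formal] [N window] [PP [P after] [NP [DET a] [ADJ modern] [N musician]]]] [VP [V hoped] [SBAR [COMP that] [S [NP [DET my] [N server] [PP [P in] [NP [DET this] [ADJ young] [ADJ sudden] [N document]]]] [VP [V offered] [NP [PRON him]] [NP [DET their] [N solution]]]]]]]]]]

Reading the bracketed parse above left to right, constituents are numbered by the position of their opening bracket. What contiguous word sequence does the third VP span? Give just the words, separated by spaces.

Opening `[VP` markers occur at word positions 6, 16, 25; the third of these opens the constituent [VP offered him their solution].

offered him their solution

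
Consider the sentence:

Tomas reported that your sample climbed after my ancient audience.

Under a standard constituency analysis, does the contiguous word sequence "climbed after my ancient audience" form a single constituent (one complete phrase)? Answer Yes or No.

Yes

"climbed after my ancient audience" is exactly the verb phrase [VP climbed after my ancient audience], a complete constituent.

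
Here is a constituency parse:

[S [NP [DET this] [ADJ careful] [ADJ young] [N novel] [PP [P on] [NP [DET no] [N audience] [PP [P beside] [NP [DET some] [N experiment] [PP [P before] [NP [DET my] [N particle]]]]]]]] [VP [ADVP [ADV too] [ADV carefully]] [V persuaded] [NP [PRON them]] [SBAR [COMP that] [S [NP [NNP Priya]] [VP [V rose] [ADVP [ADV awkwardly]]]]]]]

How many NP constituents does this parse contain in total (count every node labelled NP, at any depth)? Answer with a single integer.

6

Listing each NP by its span: [NP this careful young novel on no audience beside some experiment before my particle]; [NP no audience beside some experiment before my particle]; [NP some experiment before my particle]; [NP my particle]; [NP them]; [NP Priya] — that makes 6.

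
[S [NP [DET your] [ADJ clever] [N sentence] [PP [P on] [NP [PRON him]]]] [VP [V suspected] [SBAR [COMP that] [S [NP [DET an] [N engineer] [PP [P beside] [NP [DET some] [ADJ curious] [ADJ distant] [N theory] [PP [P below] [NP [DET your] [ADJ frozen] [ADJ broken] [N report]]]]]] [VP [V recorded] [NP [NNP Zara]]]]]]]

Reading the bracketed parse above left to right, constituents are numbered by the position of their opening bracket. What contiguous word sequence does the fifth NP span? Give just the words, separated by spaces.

your frozen broken report

In left-to-right order the NP constituents are "your clever sentence on him"; "him"; "an engineer beside some curious distant theory below your frozen broken report"; "some curious distant theory below your frozen broken report"; "your frozen broken report"; "Zara". Number 5 is "your frozen broken report".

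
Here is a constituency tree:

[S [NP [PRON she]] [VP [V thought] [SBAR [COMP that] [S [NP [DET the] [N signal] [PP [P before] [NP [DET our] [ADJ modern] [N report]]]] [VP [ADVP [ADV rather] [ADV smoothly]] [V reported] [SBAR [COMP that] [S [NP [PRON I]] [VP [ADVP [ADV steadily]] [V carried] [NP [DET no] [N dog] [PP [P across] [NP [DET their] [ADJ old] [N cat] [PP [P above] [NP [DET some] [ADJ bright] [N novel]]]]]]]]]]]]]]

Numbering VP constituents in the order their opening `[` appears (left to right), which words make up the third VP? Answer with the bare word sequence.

steadily carried no dog across their old cat above some bright novel

The VP opening brackets appear, in order, over: "thought that the signal before our modern report rather smoothly reported that I steadily carried no dog across their old cat above some bright novel"; "rather smoothly reported that I steadily carried no dog across their old cat above some bright novel"; "steadily carried no dog across their old cat above some bright novel". The third one spans "steadily carried no dog across their old cat above some bright novel".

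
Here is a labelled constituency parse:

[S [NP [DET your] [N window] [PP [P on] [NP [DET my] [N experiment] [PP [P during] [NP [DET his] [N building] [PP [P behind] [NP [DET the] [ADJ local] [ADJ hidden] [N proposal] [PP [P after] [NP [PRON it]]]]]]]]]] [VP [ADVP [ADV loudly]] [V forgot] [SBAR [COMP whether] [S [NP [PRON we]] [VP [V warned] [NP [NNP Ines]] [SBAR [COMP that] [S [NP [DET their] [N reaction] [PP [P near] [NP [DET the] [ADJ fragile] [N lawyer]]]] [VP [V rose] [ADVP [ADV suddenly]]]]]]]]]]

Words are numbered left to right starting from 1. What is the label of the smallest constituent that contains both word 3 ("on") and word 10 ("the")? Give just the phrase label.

The smallest bracket enclosing both words is [PP on my experiment during his building behind the local hidden proposal after it], so the label is PP.

PP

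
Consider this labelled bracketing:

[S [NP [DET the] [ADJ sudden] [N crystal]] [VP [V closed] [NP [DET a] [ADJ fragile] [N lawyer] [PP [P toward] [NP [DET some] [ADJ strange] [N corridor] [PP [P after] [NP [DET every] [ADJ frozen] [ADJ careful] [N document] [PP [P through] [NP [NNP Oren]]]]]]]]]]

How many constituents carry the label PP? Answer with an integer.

3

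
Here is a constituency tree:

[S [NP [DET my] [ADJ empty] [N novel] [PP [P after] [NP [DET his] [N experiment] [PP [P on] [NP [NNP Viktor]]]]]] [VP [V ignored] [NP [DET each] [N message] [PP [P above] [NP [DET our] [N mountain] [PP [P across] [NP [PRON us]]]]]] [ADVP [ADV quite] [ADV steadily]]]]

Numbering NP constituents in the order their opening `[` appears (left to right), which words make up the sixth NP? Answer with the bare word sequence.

us

Opening `[NP` markers occur at word positions 1, 5, 8, 10, 13, 16; the sixth of these opens the constituent [NP us].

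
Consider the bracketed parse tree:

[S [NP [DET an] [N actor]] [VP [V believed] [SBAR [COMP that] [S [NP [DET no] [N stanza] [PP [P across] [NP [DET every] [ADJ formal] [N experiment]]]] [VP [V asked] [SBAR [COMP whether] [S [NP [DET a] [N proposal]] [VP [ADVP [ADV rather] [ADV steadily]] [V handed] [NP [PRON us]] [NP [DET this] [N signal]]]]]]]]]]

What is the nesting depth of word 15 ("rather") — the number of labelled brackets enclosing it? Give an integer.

10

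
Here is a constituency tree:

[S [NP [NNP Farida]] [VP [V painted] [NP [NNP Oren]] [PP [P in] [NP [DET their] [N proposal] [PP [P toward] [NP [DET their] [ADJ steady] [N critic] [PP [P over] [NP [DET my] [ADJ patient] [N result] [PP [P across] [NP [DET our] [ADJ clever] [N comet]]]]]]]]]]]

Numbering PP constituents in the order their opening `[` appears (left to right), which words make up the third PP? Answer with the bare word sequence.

over my patient result across our clever comet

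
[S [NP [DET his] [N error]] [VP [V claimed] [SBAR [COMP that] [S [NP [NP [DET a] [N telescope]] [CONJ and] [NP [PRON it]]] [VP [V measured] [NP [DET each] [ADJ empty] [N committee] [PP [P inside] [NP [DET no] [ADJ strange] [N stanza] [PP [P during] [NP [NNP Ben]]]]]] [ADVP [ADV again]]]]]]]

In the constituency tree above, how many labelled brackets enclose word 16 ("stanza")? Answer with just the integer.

9

The word sits inside N, which is inside NP, inside PP, inside NP, inside VP, inside S, inside SBAR, inside VP, inside S — 9 brackets in all.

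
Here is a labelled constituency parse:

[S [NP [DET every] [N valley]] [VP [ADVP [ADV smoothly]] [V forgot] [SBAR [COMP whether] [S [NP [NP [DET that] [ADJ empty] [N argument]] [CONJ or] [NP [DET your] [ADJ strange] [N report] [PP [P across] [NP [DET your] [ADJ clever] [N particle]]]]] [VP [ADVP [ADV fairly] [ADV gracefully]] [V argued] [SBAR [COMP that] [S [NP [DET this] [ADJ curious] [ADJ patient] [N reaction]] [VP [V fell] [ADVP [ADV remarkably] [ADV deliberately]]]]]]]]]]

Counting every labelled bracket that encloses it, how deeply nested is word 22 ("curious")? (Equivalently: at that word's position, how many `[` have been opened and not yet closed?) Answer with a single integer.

9

The word sits inside ADJ, which is inside NP, inside S, inside SBAR, inside VP, inside S, inside SBAR, inside VP, inside S — 9 brackets in all.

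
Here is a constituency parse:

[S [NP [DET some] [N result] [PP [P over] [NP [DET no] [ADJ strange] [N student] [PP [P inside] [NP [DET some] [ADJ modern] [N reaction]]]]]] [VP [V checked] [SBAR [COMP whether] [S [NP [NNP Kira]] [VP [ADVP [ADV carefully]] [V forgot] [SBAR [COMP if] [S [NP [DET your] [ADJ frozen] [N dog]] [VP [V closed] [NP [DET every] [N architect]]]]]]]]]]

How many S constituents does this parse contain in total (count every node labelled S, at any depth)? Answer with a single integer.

3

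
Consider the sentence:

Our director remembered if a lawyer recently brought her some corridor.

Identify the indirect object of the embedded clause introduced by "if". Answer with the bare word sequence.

her

The verb of the embedded clause introduced by "if" is "brought"; its indirect object is the NP "her".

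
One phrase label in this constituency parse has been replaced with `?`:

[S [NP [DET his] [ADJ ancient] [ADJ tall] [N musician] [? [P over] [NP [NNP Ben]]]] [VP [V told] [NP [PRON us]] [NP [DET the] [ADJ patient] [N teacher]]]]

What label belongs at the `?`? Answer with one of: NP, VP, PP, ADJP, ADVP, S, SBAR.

PP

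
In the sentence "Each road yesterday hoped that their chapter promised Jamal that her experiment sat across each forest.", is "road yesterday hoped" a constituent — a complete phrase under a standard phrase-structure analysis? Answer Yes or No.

No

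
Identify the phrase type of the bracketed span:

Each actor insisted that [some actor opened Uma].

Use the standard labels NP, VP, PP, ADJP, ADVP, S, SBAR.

S

The bracketed span "some actor opened Uma" is headed by "opened", making it a clause (S).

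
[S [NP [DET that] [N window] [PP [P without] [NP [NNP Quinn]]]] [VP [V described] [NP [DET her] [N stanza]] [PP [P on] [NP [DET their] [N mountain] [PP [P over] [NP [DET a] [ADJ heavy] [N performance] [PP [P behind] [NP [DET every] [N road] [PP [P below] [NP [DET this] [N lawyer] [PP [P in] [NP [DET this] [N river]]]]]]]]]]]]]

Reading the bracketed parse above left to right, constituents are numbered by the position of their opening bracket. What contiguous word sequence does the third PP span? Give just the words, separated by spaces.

over a heavy performance behind every road below this lawyer in this river

The PP opening brackets appear, in order, over: "without Quinn"; "on their mountain over a heavy performance behind every road below this lawyer in this river"; "over a heavy performance behind every road below this lawyer in this river"; "behind every road below this lawyer in this river"; "below this lawyer in this river"; "in this river". The third one spans "over a heavy performance behind every road below this lawyer in this river".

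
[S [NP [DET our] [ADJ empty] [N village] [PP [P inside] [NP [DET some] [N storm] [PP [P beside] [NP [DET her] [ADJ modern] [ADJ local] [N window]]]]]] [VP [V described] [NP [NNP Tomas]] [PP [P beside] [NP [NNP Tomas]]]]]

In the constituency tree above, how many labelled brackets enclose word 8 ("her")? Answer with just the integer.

7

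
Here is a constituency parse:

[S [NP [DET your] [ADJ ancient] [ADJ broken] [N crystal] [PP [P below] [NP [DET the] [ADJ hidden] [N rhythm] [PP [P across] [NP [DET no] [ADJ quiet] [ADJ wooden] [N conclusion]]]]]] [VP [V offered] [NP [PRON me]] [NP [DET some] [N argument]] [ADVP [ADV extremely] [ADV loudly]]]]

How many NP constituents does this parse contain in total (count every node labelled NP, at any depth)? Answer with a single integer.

5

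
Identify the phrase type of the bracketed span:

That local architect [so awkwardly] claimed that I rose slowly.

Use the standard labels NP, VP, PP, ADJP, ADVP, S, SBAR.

"awkwardly" is the head of the bracketed span, so the span is an adverb phrase: ADVP.

ADVP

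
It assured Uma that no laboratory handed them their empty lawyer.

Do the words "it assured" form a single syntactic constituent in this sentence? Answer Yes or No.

No

"it" belongs to the noun phrase "it" while "assured" belongs to the verb phrase "assured Uma that no laboratory handed them their empty lawyer"; a span that runs across that boundary is not a single phrase.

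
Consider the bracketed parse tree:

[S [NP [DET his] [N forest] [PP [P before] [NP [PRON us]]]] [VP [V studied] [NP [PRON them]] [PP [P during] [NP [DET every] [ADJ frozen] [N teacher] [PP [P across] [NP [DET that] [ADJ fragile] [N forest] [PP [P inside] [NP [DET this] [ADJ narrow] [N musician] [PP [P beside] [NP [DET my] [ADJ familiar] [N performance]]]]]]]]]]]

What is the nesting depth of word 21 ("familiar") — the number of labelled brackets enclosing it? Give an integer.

11

Counting open brackets not yet closed at "familiar": [S [VP [PP [NP [PP [NP [PP [NP [PP [NP [ADJ = 11.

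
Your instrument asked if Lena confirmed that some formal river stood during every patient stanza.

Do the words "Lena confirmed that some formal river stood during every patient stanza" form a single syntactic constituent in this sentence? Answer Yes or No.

"Lena confirmed that some formal river stood during every patient stanza" is exactly the clause [S Lena confirmed that some formal river stood during every patient stanza], a complete constituent.

Yes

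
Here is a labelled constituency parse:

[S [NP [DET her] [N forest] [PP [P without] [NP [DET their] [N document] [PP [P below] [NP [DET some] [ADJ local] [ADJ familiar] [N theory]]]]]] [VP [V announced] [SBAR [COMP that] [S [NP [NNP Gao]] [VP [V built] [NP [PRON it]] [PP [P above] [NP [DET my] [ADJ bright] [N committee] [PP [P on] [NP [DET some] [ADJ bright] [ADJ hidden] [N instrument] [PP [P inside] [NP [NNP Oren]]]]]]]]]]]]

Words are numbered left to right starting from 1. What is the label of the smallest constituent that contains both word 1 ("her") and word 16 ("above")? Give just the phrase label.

S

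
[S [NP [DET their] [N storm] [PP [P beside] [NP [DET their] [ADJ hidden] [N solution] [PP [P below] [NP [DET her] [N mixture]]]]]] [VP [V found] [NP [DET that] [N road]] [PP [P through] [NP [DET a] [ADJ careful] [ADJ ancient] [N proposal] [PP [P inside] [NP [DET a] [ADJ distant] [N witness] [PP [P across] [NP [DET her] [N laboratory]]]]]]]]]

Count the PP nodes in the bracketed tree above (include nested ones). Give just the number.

5

Listing each PP by its span: [PP beside their hidden solution below her mixture]; [PP below her mixture]; [PP through a careful ancient proposal inside a distant witness across her laboratory]; [PP inside a distant witness across her laboratory]; [PP across her laboratory] — that makes 5.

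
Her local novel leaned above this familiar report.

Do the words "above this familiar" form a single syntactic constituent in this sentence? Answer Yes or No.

No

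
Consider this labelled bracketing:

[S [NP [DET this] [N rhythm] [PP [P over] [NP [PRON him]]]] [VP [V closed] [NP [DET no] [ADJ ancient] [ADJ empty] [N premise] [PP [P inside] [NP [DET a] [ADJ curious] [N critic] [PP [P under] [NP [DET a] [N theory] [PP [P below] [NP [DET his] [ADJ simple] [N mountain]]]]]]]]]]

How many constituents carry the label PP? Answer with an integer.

4

Listing each PP by its span: [PP over him]; [PP inside a curious critic under a theory below his simple mountain]; [PP under a theory below his simple mountain]; [PP below his simple mountain] — that makes 4.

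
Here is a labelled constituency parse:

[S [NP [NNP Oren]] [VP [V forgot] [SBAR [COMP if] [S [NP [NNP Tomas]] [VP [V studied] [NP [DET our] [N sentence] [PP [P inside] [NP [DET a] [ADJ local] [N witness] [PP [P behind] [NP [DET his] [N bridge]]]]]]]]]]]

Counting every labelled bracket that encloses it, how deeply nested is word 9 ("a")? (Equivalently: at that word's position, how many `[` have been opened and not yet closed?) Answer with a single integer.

The word sits inside DET, which is inside NP, inside PP, inside NP, inside VP, inside S, inside SBAR, inside VP, inside S — 9 brackets in all.

9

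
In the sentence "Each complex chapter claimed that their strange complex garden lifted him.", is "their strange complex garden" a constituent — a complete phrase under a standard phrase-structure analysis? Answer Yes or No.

Yes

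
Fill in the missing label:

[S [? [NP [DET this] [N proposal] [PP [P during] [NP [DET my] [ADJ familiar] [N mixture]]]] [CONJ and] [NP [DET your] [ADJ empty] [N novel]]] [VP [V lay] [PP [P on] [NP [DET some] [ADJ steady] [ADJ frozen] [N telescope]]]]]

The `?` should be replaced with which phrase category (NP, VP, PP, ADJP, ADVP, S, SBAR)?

NP

Looking at what the `?` directly dominates — NP, CONJ 'and', NP — this is a noun phrase (NP).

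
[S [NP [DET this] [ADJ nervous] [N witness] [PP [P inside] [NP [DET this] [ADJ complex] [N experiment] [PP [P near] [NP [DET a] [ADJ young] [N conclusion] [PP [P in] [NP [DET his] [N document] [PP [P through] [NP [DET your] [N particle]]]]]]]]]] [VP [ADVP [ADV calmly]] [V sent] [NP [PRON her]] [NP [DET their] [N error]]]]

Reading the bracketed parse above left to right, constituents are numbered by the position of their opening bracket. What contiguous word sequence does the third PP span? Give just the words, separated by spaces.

Opening `[PP` markers occur at word positions 4, 8, 12, 15; the third of these opens the constituent [PP in his document through your particle].

in his document through your particle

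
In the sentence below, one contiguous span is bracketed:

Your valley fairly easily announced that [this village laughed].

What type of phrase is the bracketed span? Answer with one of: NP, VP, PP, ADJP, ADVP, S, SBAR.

S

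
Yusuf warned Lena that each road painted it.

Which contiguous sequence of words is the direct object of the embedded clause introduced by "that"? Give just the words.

it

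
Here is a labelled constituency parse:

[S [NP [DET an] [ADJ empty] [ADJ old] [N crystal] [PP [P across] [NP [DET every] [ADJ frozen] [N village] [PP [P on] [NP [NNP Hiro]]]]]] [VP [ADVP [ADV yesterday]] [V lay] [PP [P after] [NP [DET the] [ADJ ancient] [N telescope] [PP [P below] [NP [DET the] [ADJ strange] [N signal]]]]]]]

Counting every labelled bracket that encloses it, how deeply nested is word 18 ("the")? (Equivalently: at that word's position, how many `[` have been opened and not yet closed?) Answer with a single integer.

7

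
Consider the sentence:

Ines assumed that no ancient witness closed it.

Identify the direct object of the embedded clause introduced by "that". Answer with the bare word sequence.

it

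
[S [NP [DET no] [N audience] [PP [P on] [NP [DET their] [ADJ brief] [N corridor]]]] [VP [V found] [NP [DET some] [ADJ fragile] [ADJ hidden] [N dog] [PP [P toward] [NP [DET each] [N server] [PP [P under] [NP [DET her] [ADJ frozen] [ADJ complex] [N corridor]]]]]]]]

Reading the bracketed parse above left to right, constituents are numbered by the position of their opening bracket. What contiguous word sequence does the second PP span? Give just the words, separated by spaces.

toward each server under her frozen complex corridor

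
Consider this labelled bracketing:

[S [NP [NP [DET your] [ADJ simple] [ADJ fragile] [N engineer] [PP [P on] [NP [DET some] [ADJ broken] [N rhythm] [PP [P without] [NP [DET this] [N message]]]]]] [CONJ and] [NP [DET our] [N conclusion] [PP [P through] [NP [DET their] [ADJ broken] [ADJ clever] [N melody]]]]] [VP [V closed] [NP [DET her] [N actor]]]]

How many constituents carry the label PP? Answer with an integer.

3

The PP constituents are: [PP on some broken rhythm without this message]; [PP without this message]; [PP through their broken clever melody]. Total: 3.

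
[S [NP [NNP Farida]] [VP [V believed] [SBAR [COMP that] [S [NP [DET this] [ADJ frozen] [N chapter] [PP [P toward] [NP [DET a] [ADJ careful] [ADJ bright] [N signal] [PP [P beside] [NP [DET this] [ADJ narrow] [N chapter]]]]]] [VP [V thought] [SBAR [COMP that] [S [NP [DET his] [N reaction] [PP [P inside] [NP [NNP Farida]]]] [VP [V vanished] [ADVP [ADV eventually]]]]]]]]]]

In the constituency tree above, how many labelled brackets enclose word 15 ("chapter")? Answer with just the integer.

The word sits inside N, which is inside NP, inside PP, inside NP, inside PP, inside NP, inside S, inside SBAR, inside VP, inside S — 10 brackets in all.

10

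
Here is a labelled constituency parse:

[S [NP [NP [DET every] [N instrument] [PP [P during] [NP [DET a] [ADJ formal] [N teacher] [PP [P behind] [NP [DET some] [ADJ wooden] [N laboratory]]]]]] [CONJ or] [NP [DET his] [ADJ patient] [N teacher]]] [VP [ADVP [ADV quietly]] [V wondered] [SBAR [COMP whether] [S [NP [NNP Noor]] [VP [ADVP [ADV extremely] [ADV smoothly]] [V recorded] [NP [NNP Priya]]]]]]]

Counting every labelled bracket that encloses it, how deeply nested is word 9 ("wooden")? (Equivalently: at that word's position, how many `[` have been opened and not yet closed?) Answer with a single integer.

8

The word sits inside ADJ, which is inside NP, inside PP, inside NP, inside PP, inside NP, inside NP, inside S — 8 brackets in all.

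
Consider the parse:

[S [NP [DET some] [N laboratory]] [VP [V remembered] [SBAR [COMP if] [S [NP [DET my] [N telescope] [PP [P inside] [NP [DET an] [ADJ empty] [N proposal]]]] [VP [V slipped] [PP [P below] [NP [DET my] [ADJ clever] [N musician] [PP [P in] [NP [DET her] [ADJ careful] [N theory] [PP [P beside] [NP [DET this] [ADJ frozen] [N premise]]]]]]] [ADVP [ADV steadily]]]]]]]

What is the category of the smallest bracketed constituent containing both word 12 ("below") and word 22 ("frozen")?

The smallest bracket enclosing both words is [PP below my clever musician in her careful theory beside this frozen premise], so the label is PP.

PP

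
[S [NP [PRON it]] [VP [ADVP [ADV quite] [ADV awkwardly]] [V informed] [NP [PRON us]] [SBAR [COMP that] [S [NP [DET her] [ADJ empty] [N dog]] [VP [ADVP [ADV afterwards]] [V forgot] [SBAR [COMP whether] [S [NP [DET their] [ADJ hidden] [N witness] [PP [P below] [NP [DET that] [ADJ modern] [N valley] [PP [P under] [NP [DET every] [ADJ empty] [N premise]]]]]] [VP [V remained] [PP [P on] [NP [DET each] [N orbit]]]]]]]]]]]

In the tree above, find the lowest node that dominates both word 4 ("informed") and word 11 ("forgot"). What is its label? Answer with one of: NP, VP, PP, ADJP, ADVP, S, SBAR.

Both words fall inside [VP quite awkwardly informed us that her empty dog afterwards forgot whether their hidden witness below that modern valley under every empty premise remained on each orbit] (words 2–27), and no smaller constituent contains them both. Label: VP.

VP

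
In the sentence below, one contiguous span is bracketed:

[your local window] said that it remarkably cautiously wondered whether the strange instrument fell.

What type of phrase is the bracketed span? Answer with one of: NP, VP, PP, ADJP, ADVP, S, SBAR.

NP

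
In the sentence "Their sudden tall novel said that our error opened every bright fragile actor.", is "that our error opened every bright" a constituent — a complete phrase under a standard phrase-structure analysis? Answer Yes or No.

No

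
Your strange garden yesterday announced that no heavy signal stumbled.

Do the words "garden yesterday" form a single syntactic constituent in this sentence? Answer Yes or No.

No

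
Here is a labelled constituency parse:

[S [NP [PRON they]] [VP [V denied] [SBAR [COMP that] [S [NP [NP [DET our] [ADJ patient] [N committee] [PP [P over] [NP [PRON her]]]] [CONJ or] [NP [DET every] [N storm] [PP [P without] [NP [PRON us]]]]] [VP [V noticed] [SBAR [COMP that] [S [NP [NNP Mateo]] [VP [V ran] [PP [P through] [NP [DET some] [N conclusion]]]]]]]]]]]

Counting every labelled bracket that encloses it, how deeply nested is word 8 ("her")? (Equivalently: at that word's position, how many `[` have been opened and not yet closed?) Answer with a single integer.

9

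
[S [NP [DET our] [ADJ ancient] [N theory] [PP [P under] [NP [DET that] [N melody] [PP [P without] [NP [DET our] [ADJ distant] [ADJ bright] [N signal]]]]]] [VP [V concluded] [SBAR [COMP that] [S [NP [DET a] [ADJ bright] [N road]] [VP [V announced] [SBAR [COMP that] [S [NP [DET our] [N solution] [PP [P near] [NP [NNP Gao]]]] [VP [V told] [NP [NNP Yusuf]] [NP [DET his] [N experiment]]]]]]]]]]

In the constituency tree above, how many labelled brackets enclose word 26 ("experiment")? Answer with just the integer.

10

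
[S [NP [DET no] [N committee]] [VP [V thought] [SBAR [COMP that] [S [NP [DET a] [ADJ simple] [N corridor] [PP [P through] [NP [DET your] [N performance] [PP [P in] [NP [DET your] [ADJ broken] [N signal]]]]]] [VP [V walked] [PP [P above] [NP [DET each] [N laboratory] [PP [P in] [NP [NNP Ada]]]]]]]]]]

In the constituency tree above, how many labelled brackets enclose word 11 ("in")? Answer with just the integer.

9

Counting open brackets not yet closed at "in": [S [VP [SBAR [S [NP [PP [NP [PP [P = 9.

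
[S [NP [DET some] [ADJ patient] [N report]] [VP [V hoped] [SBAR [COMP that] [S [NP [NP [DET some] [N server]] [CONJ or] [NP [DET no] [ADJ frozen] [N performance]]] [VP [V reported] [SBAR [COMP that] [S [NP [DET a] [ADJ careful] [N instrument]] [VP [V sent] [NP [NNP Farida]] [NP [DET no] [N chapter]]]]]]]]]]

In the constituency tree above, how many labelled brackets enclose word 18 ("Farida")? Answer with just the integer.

10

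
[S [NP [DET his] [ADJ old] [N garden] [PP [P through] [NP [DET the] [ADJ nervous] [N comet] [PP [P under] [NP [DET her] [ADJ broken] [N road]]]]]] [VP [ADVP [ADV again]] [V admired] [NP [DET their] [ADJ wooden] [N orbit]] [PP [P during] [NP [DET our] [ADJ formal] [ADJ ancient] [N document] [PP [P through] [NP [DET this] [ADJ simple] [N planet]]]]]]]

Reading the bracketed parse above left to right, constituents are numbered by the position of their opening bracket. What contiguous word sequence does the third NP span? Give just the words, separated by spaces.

her broken road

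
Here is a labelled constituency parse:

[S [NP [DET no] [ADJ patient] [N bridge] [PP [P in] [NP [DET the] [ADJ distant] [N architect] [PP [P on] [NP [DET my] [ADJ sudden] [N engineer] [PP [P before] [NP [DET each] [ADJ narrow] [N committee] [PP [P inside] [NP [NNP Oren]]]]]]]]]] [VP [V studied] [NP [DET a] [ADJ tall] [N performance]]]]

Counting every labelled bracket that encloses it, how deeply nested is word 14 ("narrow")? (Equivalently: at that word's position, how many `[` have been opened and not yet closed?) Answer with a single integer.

9

Counting open brackets not yet closed at "narrow": [S [NP [PP [NP [PP [NP [PP [NP [ADJ = 9.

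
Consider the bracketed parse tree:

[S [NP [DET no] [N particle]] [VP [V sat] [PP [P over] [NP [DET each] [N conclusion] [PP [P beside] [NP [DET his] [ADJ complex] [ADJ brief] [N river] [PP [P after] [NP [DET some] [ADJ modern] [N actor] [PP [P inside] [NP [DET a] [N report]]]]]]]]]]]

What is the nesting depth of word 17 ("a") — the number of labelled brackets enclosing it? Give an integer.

11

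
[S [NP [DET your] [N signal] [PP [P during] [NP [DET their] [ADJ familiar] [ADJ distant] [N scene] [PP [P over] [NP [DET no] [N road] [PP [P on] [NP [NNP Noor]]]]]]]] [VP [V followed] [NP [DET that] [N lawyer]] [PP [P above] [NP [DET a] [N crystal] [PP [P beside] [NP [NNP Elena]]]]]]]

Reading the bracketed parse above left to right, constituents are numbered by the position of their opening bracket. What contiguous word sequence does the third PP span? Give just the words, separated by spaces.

In left-to-right order the PP constituents are "during their familiar distant scene over no road on Noor"; "over no road on Noor"; "on Noor"; "above a crystal beside Elena"; "beside Elena". Number 3 is "on Noor".

on Noor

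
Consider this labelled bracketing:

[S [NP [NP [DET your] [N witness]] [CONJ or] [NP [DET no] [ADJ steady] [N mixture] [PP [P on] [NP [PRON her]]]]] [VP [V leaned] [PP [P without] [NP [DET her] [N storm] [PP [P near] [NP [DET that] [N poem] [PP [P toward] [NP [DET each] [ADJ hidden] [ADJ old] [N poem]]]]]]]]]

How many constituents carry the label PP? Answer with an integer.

4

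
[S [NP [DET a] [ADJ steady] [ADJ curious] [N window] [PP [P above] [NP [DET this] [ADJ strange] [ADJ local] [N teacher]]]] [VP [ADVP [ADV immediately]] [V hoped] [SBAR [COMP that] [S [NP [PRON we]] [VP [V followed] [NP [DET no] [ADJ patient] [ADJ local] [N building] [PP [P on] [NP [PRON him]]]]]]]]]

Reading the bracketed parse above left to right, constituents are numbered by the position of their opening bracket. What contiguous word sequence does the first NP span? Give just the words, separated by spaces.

a steady curious window above this strange local teacher

The NP opening brackets appear, in order, over: "a steady curious window above this strange local teacher"; "this strange local teacher"; "we"; "no patient local building on him"; "him". The first one spans "a steady curious window above this strange local teacher".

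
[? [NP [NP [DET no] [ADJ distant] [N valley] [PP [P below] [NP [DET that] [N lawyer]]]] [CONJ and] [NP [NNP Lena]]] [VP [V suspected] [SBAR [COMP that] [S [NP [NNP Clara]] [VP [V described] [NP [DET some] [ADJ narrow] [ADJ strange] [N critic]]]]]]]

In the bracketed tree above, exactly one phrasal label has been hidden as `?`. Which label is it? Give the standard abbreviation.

S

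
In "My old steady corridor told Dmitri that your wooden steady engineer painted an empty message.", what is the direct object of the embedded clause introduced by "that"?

an empty message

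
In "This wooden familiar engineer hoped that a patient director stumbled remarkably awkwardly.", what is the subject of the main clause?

The subject of the main clause is the NP immediately before the verb "hoped": "this wooden familiar engineer".

this wooden familiar engineer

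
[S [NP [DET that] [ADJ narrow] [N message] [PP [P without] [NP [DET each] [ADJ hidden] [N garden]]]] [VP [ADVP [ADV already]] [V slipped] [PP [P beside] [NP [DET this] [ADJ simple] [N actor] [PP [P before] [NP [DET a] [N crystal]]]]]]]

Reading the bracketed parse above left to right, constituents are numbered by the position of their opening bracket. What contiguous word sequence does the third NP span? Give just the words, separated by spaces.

In left-to-right order the NP constituents are "that narrow message without each hidden garden"; "each hidden garden"; "this simple actor before a crystal"; "a crystal". Number 3 is "this simple actor before a crystal".

this simple actor before a crystal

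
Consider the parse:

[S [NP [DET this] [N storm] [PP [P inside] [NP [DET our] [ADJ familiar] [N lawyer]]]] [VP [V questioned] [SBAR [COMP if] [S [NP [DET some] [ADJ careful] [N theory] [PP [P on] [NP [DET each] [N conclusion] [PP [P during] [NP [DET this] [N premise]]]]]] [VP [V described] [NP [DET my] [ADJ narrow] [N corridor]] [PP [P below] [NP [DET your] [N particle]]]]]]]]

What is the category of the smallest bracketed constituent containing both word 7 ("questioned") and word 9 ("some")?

VP

Word 7 lies under S → VP → V; word 9 lies under S → VP → SBAR → S → NP → DET. The lowest shared node is the VP.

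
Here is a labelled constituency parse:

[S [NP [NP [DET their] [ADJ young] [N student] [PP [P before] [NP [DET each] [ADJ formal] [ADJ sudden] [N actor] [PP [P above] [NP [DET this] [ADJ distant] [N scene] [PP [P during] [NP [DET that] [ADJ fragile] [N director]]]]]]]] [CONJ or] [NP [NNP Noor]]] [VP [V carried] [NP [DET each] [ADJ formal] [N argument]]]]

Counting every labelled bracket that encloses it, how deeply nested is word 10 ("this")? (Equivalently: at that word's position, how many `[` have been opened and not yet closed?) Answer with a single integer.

8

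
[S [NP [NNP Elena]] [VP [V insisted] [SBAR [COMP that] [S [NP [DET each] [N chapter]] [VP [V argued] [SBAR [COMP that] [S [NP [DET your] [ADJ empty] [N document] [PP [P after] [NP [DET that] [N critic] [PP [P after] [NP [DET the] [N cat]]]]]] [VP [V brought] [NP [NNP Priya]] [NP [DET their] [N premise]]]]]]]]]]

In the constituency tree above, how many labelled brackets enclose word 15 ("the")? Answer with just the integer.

Counting open brackets not yet closed at "the": [S [VP [SBAR [S [VP [SBAR [S [NP [PP [NP [PP [NP [DET = 13.

13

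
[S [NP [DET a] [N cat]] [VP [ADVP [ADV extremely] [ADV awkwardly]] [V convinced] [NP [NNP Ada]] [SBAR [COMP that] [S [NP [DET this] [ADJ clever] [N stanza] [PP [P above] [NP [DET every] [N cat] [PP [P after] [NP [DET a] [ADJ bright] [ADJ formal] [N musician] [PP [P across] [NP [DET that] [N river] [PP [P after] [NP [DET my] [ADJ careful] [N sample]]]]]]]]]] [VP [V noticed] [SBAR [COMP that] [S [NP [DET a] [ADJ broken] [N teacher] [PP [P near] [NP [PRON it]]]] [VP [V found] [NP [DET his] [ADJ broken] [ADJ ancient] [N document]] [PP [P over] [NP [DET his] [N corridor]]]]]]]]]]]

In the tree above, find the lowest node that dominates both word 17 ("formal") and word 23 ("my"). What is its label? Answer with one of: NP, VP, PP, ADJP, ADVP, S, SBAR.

Word 17 lies under S → VP → SBAR → S → NP → PP → NP → PP → NP → ADJ; word 23 lies under S → VP → SBAR → S → NP → PP → NP → PP → NP → PP → NP → PP → NP → DET. The lowest shared node is the NP.

NP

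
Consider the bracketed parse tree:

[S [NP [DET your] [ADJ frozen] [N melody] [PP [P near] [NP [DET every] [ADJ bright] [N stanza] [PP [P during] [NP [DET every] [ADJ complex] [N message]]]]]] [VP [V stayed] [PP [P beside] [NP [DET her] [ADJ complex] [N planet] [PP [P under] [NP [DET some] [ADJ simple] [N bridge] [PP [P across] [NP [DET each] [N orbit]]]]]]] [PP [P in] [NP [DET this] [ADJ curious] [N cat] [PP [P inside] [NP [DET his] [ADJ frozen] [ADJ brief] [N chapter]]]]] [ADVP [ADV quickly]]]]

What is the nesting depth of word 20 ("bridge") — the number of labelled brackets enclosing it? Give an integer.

7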